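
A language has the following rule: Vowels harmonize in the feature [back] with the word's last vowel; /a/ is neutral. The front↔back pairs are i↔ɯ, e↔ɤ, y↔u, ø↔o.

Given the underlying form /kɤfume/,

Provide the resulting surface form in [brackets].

[kefyme]

/ɤ/ harmonizes with /e/ ([-back]) → [e]
/u/ harmonizes with /e/ ([-back]) → [y]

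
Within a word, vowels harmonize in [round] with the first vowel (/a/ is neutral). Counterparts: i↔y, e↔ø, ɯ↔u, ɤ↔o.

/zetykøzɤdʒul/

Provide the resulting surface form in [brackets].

/y/ harmonizes with /e/ ([-round]) → [i]
/ø/ harmonizes with /e/ ([-round]) → [e]
/u/ harmonizes with /e/ ([-round]) → [ɯ]

[zetikezɤdʒɯl]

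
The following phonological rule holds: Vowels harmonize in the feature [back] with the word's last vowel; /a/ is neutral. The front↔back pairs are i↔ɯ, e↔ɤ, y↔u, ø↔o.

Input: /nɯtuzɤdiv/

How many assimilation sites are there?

/ɯ/ harmonizes with /i/ ([-back]) → [i]
/u/ harmonizes with /i/ ([-back]) → [y]
/ɤ/ harmonizes with /i/ ([-back]) → [e]
3 segments change.

3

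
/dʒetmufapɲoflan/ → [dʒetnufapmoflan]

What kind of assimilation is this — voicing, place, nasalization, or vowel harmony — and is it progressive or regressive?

/m/→[n] /ɲ/→[m].
Each target copies a feature from the preceding segment, so the direction is progressive.

place assimilation, progressive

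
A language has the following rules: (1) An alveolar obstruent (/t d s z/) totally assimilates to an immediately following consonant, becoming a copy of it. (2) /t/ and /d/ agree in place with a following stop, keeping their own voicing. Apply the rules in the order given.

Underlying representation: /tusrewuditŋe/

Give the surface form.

Rule 1: /s/ before /r/ → [r] (total assimilation)
Rule 1: /t/ before /ŋ/ → [ŋ] (total assimilation)
After rule 1: turrewudiŋŋe
Rule 2: no segment meets the rule's conditions; no change.

[turrewudiŋŋe]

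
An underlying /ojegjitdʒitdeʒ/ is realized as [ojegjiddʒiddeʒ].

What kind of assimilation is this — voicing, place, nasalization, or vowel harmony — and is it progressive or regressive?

voicing assimilation, regressive

/t/→[d] /t/→[d].
Each target copies a feature from the following segment, so the direction is regressive.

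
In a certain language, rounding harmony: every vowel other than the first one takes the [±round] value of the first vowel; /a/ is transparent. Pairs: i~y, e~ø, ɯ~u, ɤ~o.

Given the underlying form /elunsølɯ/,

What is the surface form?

[elɯnselɯ]

/u/ harmonizes with /e/ ([-round]) → [ɯ]
/ø/ harmonizes with /e/ ([-round]) → [e]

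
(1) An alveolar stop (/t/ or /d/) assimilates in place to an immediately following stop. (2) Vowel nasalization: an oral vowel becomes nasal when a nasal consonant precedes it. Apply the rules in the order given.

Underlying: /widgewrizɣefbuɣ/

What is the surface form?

Rule 1: /d/ before /g/ (velar) → [g]
After rule 1: wiggewrizɣefbuɣ
Rule 2: no segment meets the rule's conditions; no change.

[wiggewrizɣefbuɣ]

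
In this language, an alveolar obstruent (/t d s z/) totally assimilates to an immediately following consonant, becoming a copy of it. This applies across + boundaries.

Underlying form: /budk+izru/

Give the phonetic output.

/d/ before /k/ → [k] (total assimilation)
/z/ before /r/ → [r] (total assimilation)

[bukk+irru]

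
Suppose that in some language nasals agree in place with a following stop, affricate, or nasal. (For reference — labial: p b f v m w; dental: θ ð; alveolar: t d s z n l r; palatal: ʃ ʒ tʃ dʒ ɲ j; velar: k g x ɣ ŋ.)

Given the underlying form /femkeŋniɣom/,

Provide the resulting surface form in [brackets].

/m/ before /k/ (velar) → [ŋ]
/ŋ/ before /n/ (alveolar) → [n]

[feŋkenniɣom]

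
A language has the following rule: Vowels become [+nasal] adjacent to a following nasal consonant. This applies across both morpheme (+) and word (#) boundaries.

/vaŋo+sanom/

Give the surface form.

/a/ before nasal /ŋ/ → [ã]
/a/ before nasal /n/ → [ã]
/o/ before nasal /m/ → [õ]

[vãŋo+sãnõm]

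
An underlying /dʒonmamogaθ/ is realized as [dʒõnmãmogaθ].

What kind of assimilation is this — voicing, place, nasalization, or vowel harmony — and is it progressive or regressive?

/o/→[õ] /a/→[ã].
Each target copies a feature from the following segment, so the direction is regressive.

nasalization, regressive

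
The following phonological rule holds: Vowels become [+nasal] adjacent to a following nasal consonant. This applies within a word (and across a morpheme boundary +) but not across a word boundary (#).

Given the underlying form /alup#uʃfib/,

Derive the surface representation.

no segment meets the rule's conditions; no change.

[alup#uʃfib]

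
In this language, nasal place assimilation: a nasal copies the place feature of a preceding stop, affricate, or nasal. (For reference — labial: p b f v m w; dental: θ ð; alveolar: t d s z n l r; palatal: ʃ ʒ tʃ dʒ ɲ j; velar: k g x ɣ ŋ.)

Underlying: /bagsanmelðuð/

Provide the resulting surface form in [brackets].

/m/ after /n/ (alveolar) → [n]

[bagsannelðuð]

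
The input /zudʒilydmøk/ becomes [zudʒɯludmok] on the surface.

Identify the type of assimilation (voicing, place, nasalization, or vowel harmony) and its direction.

vowel harmony, progressive

/i/→[ɯ] /y/→[u] /ø/→[o].
Vowels agree with the first vowel, so the harmony is progressive.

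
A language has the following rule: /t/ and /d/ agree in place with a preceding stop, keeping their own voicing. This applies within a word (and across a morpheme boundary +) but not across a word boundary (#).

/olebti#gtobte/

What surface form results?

[olebpi#gkobpe]

/t/ after /b/ (labial) → [p]
/t/ after /g/ (velar) → [k]
/t/ after /b/ (labial) → [p]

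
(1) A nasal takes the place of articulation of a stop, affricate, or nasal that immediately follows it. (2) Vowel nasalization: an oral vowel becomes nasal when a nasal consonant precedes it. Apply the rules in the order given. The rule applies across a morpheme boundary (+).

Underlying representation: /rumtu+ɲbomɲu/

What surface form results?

[runtu+mboɲɲũ]

Rule 1: /m/ before /t/ (alveolar) → [n]
Rule 1: /ɲ/ before /b/ (labial) → [m]
Rule 1: /m/ before /ɲ/ (palatal) → [ɲ]
After rule 1: runtu+mboɲɲu
Rule 2: /u/ after nasal /ɲ/ → [ũ]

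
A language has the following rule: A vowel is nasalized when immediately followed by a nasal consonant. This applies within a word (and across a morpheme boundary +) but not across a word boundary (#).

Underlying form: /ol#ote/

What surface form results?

[ol#ote]

no segment meets the rule's conditions; no change.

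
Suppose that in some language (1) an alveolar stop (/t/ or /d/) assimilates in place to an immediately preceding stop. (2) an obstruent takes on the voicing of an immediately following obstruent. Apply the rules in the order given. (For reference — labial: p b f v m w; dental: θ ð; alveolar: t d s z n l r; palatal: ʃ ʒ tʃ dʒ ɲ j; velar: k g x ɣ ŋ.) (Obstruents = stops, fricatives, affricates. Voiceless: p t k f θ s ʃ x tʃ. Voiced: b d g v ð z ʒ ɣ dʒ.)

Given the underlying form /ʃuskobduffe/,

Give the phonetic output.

Rule 1: /d/ after /b/ (labial) → [b]
After rule 1: ʃuskobbuffe
Rule 2: no segment meets the rule's conditions; no change.

[ʃuskobbuffe]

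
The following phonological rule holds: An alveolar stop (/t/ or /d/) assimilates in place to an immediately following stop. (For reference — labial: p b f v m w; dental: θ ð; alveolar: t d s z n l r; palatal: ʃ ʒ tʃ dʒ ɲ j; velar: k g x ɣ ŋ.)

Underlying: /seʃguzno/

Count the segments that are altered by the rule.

No segment meets the rule's conditions.

0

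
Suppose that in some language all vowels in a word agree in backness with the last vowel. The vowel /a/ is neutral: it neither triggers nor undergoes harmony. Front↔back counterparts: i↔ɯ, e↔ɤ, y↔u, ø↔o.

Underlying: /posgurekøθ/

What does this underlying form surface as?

[pøsgyrekøθ]

/o/ harmonizes with /ø/ ([-back]) → [ø]
/u/ harmonizes with /ø/ ([-back]) → [y]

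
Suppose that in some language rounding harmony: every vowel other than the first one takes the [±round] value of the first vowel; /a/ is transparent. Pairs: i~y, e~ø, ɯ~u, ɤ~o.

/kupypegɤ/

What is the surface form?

/e/ harmonizes with /u/ ([+round]) → [ø]
/ɤ/ harmonizes with /u/ ([+round]) → [o]

[kupypøgo]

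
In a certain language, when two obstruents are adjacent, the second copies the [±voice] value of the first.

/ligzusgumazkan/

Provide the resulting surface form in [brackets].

/g/ after /s/ (voiceless) → [k]
/k/ after /z/ (voiced) → [g]

[ligzuskumazgan]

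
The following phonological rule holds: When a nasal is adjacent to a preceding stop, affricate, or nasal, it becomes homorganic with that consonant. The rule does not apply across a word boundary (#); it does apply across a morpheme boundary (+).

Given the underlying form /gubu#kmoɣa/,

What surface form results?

[gubu#kŋoɣa]

/m/ after /k/ (velar) → [ŋ]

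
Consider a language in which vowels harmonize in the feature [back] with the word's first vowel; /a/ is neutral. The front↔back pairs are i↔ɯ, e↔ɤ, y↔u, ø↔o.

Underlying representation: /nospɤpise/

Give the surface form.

[nospɤpɯsɤ]

/i/ harmonizes with /o/ ([+back]) → [ɯ]
/e/ harmonizes with /o/ ([+back]) → [ɤ]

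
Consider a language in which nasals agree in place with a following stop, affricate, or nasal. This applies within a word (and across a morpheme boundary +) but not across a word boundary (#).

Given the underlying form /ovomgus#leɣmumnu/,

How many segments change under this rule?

2

/m/ before /g/ (velar) → [ŋ]
/m/ before /n/ (alveolar) → [n]
2 segments change.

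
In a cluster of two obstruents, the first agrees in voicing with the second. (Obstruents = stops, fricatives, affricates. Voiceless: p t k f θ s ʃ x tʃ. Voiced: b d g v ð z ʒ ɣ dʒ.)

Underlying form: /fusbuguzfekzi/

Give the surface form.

/s/ before /b/ (voiced) → [z]
/z/ before /f/ (voiceless) → [s]
/k/ before /z/ (voiced) → [g]

[fuzbugusfegzi]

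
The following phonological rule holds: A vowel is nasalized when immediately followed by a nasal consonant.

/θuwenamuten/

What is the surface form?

[θuwẽnãmutẽn]

/e/ before nasal /n/ → [ẽ]
/a/ before nasal /m/ → [ã]
/e/ before nasal /n/ → [ẽ]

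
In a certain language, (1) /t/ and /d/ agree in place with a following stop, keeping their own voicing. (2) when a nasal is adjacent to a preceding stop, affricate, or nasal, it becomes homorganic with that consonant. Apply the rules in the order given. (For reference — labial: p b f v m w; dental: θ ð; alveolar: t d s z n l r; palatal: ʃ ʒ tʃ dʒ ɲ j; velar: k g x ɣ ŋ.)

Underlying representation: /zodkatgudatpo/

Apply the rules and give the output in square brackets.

Rule 1: /d/ before /k/ (velar) → [g]
Rule 1: /t/ before /g/ (velar) → [k]
Rule 1: /t/ before /p/ (labial) → [p]
After rule 1: zogkakgudappo
Rule 2: no segment meets the rule's conditions; no change.

[zogkakgudappo]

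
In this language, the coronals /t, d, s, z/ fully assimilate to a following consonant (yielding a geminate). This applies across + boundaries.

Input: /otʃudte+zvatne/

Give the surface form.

[otʃutte+vvanne]

/d/ before /t/ → [t] (total assimilation)
/z/ before /v/ → [v] (total assimilation)
/t/ before /n/ → [n] (total assimilation)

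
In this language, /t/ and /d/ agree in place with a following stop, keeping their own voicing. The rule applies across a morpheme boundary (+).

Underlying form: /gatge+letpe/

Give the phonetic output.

[gakge+leppe]

/t/ before /g/ (velar) → [k]
/t/ before /p/ (labial) → [p]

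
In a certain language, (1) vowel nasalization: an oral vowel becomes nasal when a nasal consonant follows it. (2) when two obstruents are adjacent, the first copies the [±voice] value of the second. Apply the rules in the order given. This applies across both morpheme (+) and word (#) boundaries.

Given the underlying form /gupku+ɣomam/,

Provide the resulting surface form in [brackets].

[gupku+ɣõmãm]

Rule 1: /o/ before nasal /m/ → [õ]
Rule 1: /a/ before nasal /m/ → [ã]
After rule 1: gupku+ɣõmãm
Rule 2: no segment meets the rule's conditions; no change.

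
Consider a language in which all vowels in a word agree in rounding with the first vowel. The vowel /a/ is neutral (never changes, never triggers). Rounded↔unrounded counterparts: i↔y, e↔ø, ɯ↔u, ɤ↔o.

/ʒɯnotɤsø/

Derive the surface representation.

[ʒɯnɤtɤse]

/o/ harmonizes with /ɯ/ ([-round]) → [ɤ]
/ø/ harmonizes with /ɯ/ ([-round]) → [e]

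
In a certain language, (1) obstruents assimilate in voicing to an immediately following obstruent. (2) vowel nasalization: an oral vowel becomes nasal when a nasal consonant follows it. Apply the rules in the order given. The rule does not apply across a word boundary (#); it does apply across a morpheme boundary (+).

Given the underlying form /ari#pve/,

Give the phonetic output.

[ari#bve]

Rule 1: /p/ before /v/ (voiced) → [b]
After rule 1: ari#bve
Rule 2: no segment meets the rule's conditions; no change.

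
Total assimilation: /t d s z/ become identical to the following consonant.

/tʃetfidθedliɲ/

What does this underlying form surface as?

/t/ before /f/ → [f] (total assimilation)
/d/ before /θ/ → [θ] (total assimilation)
/d/ before /l/ → [l] (total assimilation)

[tʃeffiθθelliɲ]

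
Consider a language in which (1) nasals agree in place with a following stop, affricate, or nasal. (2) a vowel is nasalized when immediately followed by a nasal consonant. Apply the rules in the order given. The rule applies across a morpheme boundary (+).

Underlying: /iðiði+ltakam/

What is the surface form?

[iðiði+ltakãm]

Rule 1: no segment meets the rule's conditions; no change.
After rule 1: iðiði+ltakam
Rule 2: /a/ before nasal /m/ → [ã]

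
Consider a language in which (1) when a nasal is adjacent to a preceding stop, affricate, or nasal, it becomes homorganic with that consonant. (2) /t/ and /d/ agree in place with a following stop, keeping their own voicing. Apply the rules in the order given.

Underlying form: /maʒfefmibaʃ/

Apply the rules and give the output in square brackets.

[maʒfefmibaʃ]

Rule 1: no segment meets the rule's conditions; no change.
After rule 1: maʒfefmibaʃ
Rule 2: no segment meets the rule's conditions; no change.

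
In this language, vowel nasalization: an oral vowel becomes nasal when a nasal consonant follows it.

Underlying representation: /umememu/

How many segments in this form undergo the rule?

/u/ before nasal /m/ → [ũ]
/e/ before nasal /m/ → [ẽ]
/e/ before nasal /m/ → [ẽ]
3 segments change.

3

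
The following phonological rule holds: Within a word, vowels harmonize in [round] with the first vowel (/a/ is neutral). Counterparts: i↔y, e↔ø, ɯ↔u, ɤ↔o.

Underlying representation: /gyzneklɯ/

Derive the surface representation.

[gyznøklu]

/e/ harmonizes with /y/ ([+round]) → [ø]
/ɯ/ harmonizes with /y/ ([+round]) → [u]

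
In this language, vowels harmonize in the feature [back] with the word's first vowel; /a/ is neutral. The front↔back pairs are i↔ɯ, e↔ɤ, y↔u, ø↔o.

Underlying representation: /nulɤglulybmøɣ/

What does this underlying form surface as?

/y/ harmonizes with /u/ ([+back]) → [u]
/ø/ harmonizes with /u/ ([+back]) → [o]

[nulɤglulubmoɣ]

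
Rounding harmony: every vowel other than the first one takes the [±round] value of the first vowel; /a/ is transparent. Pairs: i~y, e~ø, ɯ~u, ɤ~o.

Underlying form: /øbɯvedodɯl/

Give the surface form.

[øbuvødodul]

/ɯ/ harmonizes with /ø/ ([+round]) → [u]
/e/ harmonizes with /ø/ ([+round]) → [ø]
/ɯ/ harmonizes with /ø/ ([+round]) → [u]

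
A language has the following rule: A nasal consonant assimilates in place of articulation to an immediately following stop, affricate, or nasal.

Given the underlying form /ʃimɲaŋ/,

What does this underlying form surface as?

/m/ before /ɲ/ (palatal) → [ɲ]

[ʃiɲɲaŋ]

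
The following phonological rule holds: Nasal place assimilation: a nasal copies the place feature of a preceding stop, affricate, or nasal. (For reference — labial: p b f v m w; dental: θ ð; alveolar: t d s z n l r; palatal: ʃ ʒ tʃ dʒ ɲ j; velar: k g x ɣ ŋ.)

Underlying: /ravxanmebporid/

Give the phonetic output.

/m/ after /n/ (alveolar) → [n]

[ravxannebporid]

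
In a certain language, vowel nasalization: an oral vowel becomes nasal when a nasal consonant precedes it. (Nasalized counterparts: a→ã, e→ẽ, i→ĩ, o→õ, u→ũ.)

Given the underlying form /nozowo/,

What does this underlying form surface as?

/o/ after nasal /n/ → [õ]

[nõzowo]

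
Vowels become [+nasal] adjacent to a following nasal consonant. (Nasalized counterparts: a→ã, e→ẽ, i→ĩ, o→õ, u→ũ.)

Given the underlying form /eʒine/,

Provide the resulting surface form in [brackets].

/i/ before nasal /n/ → [ĩ]

[eʒĩne]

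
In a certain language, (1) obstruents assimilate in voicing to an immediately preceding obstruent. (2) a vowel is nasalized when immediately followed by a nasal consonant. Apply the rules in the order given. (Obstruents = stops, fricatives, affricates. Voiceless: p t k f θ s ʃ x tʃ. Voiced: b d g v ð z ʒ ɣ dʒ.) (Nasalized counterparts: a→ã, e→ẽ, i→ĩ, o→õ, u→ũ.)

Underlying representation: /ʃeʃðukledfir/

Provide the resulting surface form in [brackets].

Rule 1: /ð/ after /ʃ/ (voiceless) → [θ]
Rule 1: /f/ after /d/ (voiced) → [v]
After rule 1: ʃeʃθukledvir
Rule 2: no segment meets the rule's conditions; no change.

[ʃeʃθukledvir]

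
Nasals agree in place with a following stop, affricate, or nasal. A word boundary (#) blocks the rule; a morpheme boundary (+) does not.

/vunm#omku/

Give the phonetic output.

/n/ before /m/ (labial) → [m]
/m/ before /k/ (velar) → [ŋ]

[vumm#oŋku]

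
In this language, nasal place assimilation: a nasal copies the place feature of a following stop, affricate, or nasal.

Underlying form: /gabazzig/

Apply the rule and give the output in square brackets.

no segment meets the rule's conditions; no change.

[gabazzig]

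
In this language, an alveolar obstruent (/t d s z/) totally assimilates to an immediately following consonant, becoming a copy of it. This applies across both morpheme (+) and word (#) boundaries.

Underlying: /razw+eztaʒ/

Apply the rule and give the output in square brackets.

/z/ before /w/ → [w] (total assimilation)
/z/ before /t/ → [t] (total assimilation)

[raww+ettaʒ]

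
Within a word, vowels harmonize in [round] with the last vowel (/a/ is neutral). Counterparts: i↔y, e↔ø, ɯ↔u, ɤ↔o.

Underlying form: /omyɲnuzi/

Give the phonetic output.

[ɤmiɲnɯzi]

/o/ harmonizes with /i/ ([-round]) → [ɤ]
/y/ harmonizes with /i/ ([-round]) → [i]
/u/ harmonizes with /i/ ([-round]) → [ɯ]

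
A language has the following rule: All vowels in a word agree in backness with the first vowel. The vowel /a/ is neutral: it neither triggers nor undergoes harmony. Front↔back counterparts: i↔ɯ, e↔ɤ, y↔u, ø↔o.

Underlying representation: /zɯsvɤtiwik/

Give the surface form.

/i/ harmonizes with /ɯ/ ([+back]) → [ɯ]
/i/ harmonizes with /ɯ/ ([+back]) → [ɯ]

[zɯsvɤtɯwɯk]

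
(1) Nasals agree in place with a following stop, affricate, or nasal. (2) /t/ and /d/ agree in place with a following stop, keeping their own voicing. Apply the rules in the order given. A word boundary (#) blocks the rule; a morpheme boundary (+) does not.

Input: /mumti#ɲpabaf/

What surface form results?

Rule 1: /m/ before /t/ (alveolar) → [n]
Rule 1: /ɲ/ before /p/ (labial) → [m]
After rule 1: munti#mpabaf
Rule 2: no segment meets the rule's conditions; no change.

[munti#mpabaf]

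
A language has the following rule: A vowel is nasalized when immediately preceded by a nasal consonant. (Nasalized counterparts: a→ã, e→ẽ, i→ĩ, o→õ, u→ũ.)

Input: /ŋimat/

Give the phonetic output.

[ŋĩmãt]

/i/ after nasal /ŋ/ → [ĩ]
/a/ after nasal /m/ → [ã]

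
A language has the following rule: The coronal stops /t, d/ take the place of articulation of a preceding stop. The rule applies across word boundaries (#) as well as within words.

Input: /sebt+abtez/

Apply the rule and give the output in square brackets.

[sebp+abpez]

/t/ after /b/ (labial) → [p]
/t/ after /b/ (labial) → [p]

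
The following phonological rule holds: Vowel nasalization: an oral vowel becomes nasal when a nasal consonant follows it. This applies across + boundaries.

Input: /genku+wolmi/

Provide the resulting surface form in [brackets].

[gẽnku+wolmi]

/e/ before nasal /n/ → [ẽ]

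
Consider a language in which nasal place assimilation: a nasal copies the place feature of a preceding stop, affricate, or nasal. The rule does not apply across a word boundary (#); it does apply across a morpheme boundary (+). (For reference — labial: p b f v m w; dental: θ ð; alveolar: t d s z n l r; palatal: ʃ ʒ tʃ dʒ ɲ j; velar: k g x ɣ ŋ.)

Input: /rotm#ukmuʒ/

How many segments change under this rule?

/m/ after /t/ (alveolar) → [n]
/m/ after /k/ (velar) → [ŋ]
2 segments change.

2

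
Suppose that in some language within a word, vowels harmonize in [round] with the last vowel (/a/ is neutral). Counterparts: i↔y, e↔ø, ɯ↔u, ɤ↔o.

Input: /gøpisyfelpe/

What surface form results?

/ø/ harmonizes with /e/ ([-round]) → [e]
/y/ harmonizes with /e/ ([-round]) → [i]

[gepisifelpe]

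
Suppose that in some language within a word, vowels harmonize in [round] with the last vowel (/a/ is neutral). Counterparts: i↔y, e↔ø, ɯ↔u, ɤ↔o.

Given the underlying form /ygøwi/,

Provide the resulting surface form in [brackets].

[igewi]

/y/ harmonizes with /i/ ([-round]) → [i]
/ø/ harmonizes with /i/ ([-round]) → [e]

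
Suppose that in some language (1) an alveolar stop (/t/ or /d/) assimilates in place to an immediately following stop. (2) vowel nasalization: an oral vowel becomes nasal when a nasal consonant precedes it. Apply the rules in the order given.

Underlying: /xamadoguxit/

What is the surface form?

Rule 1: no segment meets the rule's conditions; no change.
After rule 1: xamadoguxit
Rule 2: /a/ after nasal /m/ → [ã]

[xamãdoguxit]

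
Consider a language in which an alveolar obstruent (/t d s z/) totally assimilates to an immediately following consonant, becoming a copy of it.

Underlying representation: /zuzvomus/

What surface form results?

/z/ before /v/ → [v] (total assimilation)

[zuvvomus]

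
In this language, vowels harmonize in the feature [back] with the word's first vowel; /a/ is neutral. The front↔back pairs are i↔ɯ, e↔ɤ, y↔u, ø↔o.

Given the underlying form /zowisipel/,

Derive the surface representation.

[zowɯsɯpɤl]

/i/ harmonizes with /o/ ([+back]) → [ɯ]
/i/ harmonizes with /o/ ([+back]) → [ɯ]
/e/ harmonizes with /o/ ([+back]) → [ɤ]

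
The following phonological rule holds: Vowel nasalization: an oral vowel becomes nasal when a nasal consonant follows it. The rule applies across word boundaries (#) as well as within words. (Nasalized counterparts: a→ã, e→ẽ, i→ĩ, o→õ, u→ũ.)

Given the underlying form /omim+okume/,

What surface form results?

[õmĩm+okũme]

/o/ before nasal /m/ → [õ]
/i/ before nasal /m/ → [ĩ]
/u/ before nasal /m/ → [ũ]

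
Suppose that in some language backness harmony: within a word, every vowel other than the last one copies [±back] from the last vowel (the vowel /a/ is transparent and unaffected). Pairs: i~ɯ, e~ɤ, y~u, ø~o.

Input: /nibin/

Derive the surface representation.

[nibin]

no segment meets the rule's conditions; no change.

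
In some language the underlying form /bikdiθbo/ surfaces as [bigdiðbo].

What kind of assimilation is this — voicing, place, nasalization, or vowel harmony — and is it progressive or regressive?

/k/→[g] /θ/→[ð].
Each target copies a feature from the following segment, so the direction is regressive.

voicing assimilation, regressive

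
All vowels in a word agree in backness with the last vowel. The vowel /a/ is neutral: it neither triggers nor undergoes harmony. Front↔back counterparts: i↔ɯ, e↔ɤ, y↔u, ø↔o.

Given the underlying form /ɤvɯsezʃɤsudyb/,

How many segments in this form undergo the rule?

/ɤ/ harmonizes with /y/ ([-back]) → [e]
/ɯ/ harmonizes with /y/ ([-back]) → [i]
/ɤ/ harmonizes with /y/ ([-back]) → [e]
/u/ harmonizes with /y/ ([-back]) → [y]
4 segments change.

4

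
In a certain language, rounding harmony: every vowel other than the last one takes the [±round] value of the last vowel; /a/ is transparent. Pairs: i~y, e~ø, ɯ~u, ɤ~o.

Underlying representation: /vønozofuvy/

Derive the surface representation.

[vønozofuvy]

no segment meets the rule's conditions; no change.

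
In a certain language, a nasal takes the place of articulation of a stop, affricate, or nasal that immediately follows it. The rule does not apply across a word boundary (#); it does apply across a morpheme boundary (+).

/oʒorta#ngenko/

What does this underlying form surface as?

/n/ before /g/ (velar) → [ŋ]
/n/ before /k/ (velar) → [ŋ]

[oʒorta#ŋgeŋko]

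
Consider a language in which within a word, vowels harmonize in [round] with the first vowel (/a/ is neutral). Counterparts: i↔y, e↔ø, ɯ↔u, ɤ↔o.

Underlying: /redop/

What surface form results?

/o/ harmonizes with /e/ ([-round]) → [ɤ]

[redɤp]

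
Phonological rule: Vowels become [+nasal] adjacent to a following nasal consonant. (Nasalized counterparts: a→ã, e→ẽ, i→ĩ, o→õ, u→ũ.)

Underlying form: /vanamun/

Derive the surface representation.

/a/ before nasal /n/ → [ã]
/a/ before nasal /m/ → [ã]
/u/ before nasal /n/ → [ũ]

[vãnãmũn]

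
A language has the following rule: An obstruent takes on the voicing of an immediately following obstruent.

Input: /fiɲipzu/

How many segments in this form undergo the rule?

/p/ before /z/ (voiced) → [b]
1 segment changes.

1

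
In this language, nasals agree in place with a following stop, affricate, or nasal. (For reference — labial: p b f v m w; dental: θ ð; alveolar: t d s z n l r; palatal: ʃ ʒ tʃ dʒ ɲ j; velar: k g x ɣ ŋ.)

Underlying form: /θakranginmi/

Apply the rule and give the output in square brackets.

[θakraŋgimmi]

/n/ before /g/ (velar) → [ŋ]
/n/ before /m/ (labial) → [m]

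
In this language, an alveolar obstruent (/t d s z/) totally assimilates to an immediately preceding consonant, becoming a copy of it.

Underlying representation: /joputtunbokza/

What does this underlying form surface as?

/z/ after /k/ → [k] (total assimilation)

[joputtunbokka]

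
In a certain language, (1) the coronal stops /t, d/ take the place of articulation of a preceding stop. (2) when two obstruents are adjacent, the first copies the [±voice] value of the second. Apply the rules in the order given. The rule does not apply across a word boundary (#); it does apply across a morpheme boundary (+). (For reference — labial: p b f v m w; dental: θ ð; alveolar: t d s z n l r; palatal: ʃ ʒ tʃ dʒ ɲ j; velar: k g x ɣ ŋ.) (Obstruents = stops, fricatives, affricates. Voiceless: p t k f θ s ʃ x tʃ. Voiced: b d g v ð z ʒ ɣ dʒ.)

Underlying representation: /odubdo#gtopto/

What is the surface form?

Rule 1: /d/ after /b/ (labial) → [b]
Rule 1: /t/ after /g/ (velar) → [k]
Rule 1: /t/ after /p/ (labial) → [p]
After rule 1: odubbo#gkoppo
Rule 2: /g/ before /k/ (voiceless) → [k]

[odubbo#kkoppo]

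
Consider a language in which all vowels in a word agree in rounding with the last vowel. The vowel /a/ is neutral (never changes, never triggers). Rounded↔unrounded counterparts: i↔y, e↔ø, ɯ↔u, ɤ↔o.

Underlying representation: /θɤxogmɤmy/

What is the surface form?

[θoxogmomy]

/ɤ/ harmonizes with /y/ ([+round]) → [o]
/ɤ/ harmonizes with /y/ ([+round]) → [o]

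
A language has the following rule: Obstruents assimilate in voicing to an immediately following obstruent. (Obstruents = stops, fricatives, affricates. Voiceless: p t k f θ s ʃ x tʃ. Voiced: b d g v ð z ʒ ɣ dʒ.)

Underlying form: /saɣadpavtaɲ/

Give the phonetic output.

[saɣatpaftaɲ]

/d/ before /p/ (voiceless) → [t]
/v/ before /t/ (voiceless) → [f]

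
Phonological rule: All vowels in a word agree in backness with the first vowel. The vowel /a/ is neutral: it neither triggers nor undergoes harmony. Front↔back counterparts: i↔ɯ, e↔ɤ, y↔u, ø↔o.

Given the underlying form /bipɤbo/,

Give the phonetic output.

/ɤ/ harmonizes with /i/ ([-back]) → [e]
/o/ harmonizes with /i/ ([-back]) → [ø]

[bipebø]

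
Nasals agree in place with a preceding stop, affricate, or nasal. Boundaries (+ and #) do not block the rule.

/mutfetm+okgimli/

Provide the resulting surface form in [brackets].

/m/ after /t/ (alveolar) → [n]

[mutfetn+okgimli]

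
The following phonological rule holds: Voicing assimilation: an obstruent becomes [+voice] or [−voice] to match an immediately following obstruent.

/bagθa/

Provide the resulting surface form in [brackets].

[bakθa]

/g/ before /θ/ (voiceless) → [k]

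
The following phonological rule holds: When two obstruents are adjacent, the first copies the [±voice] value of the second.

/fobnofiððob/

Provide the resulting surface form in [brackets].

no segment meets the rule's conditions; no change.

[fobnofiððob]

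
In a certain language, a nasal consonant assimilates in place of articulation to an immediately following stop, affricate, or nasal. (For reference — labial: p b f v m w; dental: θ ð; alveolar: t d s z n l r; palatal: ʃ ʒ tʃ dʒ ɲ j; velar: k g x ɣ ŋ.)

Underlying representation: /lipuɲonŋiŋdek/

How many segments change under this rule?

/n/ before /ŋ/ (velar) → [ŋ]
/ŋ/ before /d/ (alveolar) → [n]
2 segments change.

2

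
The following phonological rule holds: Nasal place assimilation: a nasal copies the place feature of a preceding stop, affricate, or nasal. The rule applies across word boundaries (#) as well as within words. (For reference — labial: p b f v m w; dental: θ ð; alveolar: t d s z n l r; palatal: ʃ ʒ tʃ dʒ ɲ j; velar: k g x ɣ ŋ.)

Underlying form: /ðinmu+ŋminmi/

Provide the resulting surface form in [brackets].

[ðinnu+ŋŋinni]

/m/ after /n/ (alveolar) → [n]
/m/ after /ŋ/ (velar) → [ŋ]
/m/ after /n/ (alveolar) → [n]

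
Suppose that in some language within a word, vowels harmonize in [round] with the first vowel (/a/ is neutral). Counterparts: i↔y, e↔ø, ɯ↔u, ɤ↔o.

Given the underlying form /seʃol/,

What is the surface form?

[seʃɤl]

/o/ harmonizes with /e/ ([-round]) → [ɤ]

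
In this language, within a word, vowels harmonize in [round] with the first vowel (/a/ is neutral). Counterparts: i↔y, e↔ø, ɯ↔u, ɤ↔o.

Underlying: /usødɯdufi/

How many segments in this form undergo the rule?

/ɯ/ harmonizes with /u/ ([+round]) → [u]
/i/ harmonizes with /u/ ([+round]) → [y]
2 segments change.

2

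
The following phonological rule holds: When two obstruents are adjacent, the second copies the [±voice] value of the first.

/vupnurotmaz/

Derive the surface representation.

no segment meets the rule's conditions; no change.

[vupnurotmaz]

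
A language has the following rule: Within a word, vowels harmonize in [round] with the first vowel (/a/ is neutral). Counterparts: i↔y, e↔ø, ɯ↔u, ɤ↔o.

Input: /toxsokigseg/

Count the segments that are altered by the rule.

2

/i/ harmonizes with /o/ ([+round]) → [y]
/e/ harmonizes with /o/ ([+round]) → [ø]
2 segments change.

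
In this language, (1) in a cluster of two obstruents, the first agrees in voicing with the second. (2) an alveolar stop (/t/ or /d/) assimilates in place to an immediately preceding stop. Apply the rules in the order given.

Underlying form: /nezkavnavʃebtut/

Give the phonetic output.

[neskavnafʃepput]

Rule 1: /z/ before /k/ (voiceless) → [s]
Rule 1: /v/ before /ʃ/ (voiceless) → [f]
Rule 1: /b/ before /t/ (voiceless) → [p]
After rule 1: neskavnafʃeptut
Rule 2: /t/ after /p/ (labial) → [p]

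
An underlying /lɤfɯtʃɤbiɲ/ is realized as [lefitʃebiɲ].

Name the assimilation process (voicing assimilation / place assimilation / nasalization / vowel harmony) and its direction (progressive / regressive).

vowel harmony, regressive

/ɤ/→[e] /ɯ/→[i] /ɤ/→[e].
Vowels agree with the last vowel, so the harmony is regressive.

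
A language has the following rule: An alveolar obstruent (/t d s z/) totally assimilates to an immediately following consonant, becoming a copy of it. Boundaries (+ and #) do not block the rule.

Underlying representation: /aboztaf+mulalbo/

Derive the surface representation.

[abottaf+mulalbo]

/z/ before /t/ → [t] (total assimilation)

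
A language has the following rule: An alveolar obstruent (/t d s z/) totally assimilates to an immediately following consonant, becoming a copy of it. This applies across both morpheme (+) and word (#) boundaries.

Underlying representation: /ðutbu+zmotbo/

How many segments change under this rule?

3

/t/ before /b/ → [b] (total assimilation)
/z/ before /m/ → [m] (total assimilation)
/t/ before /b/ → [b] (total assimilation)
3 segments change.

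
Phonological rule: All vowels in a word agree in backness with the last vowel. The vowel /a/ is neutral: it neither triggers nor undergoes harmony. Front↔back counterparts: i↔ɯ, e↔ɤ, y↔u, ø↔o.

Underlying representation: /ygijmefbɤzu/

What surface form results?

/y/ harmonizes with /u/ ([+back]) → [u]
/i/ harmonizes with /u/ ([+back]) → [ɯ]
/e/ harmonizes with /u/ ([+back]) → [ɤ]

[ugɯjmɤfbɤzu]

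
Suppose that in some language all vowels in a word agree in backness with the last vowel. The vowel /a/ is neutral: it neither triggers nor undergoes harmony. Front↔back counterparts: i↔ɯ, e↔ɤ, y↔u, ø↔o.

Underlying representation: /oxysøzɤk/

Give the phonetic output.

/y/ harmonizes with /ɤ/ ([+back]) → [u]
/ø/ harmonizes with /ɤ/ ([+back]) → [o]

[oxusozɤk]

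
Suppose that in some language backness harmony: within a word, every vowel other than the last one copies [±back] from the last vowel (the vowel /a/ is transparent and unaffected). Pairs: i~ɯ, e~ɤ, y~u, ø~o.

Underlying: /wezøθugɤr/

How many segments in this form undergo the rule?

/e/ harmonizes with /ɤ/ ([+back]) → [ɤ]
/ø/ harmonizes with /ɤ/ ([+back]) → [o]
2 segments change.

2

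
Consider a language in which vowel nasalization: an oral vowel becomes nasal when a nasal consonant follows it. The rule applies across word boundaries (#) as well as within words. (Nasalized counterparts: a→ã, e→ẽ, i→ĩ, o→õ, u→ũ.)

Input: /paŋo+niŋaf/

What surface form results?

[pãŋõ+nĩŋaf]

/a/ before nasal /ŋ/ → [ã]
/o/ before nasal /n/ → [õ]
/i/ before nasal /ŋ/ → [ĩ]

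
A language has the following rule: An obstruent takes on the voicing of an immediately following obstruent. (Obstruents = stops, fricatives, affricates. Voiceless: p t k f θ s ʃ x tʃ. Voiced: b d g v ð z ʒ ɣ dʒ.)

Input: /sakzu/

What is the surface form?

/k/ before /z/ (voiced) → [g]

[sagzu]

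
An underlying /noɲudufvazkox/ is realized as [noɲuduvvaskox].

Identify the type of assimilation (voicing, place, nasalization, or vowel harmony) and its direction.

/f/→[v] /z/→[s].
Each target copies a feature from the following segment, so the direction is regressive.

voicing assimilation, regressive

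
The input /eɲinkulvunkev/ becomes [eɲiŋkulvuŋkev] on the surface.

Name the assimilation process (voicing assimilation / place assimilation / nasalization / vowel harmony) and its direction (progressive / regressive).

place assimilation, regressive

/n/→[ŋ] /n/→[ŋ].
Each target copies a feature from the following segment, so the direction is regressive.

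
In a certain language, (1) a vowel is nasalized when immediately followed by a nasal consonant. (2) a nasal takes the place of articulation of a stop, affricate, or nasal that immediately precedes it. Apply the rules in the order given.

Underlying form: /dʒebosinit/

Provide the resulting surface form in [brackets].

Rule 1: /i/ before nasal /n/ → [ĩ]
After rule 1: dʒebosĩnit
Rule 2: no segment meets the rule's conditions; no change.

[dʒebosĩnit]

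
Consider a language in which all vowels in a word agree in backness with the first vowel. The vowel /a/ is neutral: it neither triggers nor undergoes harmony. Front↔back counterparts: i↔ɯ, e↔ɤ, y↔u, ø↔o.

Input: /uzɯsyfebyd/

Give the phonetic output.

[uzɯsufɤbud]

/y/ harmonizes with /u/ ([+back]) → [u]
/e/ harmonizes with /u/ ([+back]) → [ɤ]
/y/ harmonizes with /u/ ([+back]) → [u]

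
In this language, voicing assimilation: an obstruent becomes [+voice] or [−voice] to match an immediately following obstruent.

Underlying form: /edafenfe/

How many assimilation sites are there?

No segment meets the rule's conditions.

0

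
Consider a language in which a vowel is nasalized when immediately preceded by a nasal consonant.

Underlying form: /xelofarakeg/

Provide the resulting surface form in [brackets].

no segment meets the rule's conditions; no change.

[xelofarakeg]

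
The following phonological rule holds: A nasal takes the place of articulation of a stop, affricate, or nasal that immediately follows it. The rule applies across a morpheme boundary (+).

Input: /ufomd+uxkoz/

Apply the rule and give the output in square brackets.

[ufond+uxkoz]

/m/ before /d/ (alveolar) → [n]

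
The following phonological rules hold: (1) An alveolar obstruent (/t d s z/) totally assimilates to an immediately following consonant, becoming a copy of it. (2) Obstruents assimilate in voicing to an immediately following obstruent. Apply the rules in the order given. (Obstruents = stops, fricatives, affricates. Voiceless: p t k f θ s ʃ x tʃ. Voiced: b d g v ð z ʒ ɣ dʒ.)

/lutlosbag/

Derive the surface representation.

Rule 1: /t/ before /l/ → [l] (total assimilation)
Rule 1: /s/ before /b/ → [b] (total assimilation)
After rule 1: lullobbag
Rule 2: no segment meets the rule's conditions; no change.

[lullobbag]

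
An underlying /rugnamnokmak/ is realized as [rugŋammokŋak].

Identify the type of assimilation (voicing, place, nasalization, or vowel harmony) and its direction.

/n/→[ŋ] /n/→[m] /m/→[ŋ].
Each target copies a feature from the preceding segment, so the direction is progressive.

place assimilation, progressive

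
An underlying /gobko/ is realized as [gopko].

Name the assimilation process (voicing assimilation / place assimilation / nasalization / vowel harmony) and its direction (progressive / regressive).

/b/→[p].
Each target copies a feature from the following segment, so the direction is regressive.

voicing assimilation, regressive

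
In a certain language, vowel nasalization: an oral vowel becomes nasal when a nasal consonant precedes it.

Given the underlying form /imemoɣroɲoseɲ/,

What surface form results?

/e/ after nasal /m/ → [ẽ]
/o/ after nasal /m/ → [õ]
/o/ after nasal /ɲ/ → [õ]

[imẽmõɣroɲõseɲ]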